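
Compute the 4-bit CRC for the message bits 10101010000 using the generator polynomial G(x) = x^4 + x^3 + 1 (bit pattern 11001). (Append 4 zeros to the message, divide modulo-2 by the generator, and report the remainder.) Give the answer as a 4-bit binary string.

1011

Append 4 zeros: 101010100000000. Divide by 11001 (XOR where the leading bit is 1):
  pos 0: 10101 XOR 11001 = 01100
  pos 1: 11000 XOR 11001 = 00001
  pos 5: 11000 XOR 11001 = 00001
  pos 9: 10000 XOR 11001 = 01001
  pos 10: 10010 XOR 11001 = 01011
Remainder (last 4 bits) = 1011. This is the CRC / FCS.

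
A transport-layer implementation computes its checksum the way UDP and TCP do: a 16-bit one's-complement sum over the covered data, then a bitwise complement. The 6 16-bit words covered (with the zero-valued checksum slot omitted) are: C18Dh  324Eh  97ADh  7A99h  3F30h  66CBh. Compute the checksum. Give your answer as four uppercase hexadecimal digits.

53E1

One's-complement addition (fold any carry out of bit 15 back into bit 0):
  0xC18D + 0x324E = 0x0F3DB
  0xF3DB + 0x97AD = 0x18B88 → wrap carry → 0x8B89
  0x8B89 + 0x7A99 = 0x10622 → wrap carry → 0x0623
  0x0623 + 0x3F30 = 0x04553
  0x4553 + 0x66CB = 0x0AC1E
One's-complement sum = 0xAC1E.
Checksum = ~0xAC1E & 0xFFFF = 0x53E1.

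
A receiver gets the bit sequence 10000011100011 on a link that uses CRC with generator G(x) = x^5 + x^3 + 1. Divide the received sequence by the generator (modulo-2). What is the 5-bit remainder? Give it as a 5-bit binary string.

00000

Modulo-2 division of 10000011100011 by 101001:
  pos 0: 100000 XOR 101001 = 001001
  pos 2: 100111 XOR 101001 = 001110
  pos 4: 111010 XOR 101001 = 010011
  pos 5: 100110 XOR 101001 = 001111
  pos 7: 111101 XOR 101001 = 010100
  pos 8: 101001 XOR 101001 = 000000
Remainder = 00000 (zero — the frame passes the CRC check).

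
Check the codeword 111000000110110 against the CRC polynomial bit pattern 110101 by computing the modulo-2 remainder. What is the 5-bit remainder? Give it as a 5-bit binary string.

Modulo-2 division of 111000000110110 by 110101:
  pos 0: 111000 XOR 110101 = 001101
  pos 2: 110100 XOR 110101 = 000001
  pos 7: 101101 XOR 110101 = 011000
  pos 8: 110001 XOR 110101 = 000100
Remainder = 01000 (nonzero — an error is detected).

01000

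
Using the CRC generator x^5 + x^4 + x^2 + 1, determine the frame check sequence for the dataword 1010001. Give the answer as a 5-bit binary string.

Append 5 zeros: 101000100000. Divide by 110101 (XOR where the leading bit is 1):
  pos 0: 101000 XOR 110101 = 011101
  pos 1: 111011 XOR 110101 = 001110
  pos 3: 111000 XOR 110101 = 001101
  pos 5: 110100 XOR 110101 = 000001
Remainder (last 5 bits) = 00010. This is the CRC / FCS.

00010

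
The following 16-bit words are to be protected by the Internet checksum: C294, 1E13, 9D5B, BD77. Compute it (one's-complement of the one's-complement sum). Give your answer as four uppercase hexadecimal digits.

C484

One's-complement addition (fold any carry out of bit 15 back into bit 0):
  0xC294 + 0x1E13 = 0x0E0A7
  0xE0A7 + 0x9D5B = 0x17E02 → wrap carry → 0x7E03
  0x7E03 + 0xBD77 = 0x13B7A → wrap carry → 0x3B7B
One's-complement sum = 0x3B7B.
Checksum = ~0x3B7B & 0xFFFF = 0xC484.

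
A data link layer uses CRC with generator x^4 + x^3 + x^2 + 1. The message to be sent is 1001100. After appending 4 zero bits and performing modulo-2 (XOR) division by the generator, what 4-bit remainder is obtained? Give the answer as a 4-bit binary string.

Append 4 zeros: 10011000000. Divide by 11101 (XOR where the leading bit is 1):
  pos 0: 10011 XOR 11101 = 01110
  pos 1: 11100 XOR 11101 = 00001
  pos 5: 10000 XOR 11101 = 01101
  pos 6: 11010 XOR 11101 = 00111
Remainder (last 4 bits) = 0111. This is the CRC / FCS.

0111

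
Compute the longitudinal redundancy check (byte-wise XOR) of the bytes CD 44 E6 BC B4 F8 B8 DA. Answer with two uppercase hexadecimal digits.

XOR the bytes together:
  start with 0xCD
  0xCD ⊕ 0x44 = 0x89
  0x89 ⊕ 0xE6 = 0x6F
  0x6F ⊕ 0xBC = 0xD3
  0xD3 ⊕ 0xB4 = 0x67
  0x67 ⊕ 0xF8 = 0x9F
  0x9F ⊕ 0xB8 = 0x27
  0x27 ⊕ 0xDA = 0xFD

FD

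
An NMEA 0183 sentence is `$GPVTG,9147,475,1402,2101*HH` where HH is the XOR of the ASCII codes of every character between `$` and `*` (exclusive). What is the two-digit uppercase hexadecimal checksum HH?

XOR the ASCII codes of the payload characters:
  'G' = 0x47 → acc = 0x47
  'P' = 0x50 → acc = 0x17
  'V' = 0x56 → acc = 0x41
  'T' = 0x54 → acc = 0x15
  'G' = 0x47 → acc = 0x52
  ',' = 0x2C → acc = 0x7E
  '9' = 0x39 → acc = 0x47
  '1' = 0x31 → acc = 0x76
  '4' = 0x34 → acc = 0x42
  '7' = 0x37 → acc = 0x75
  ',' = 0x2C → acc = 0x59
  '4' = 0x34 → acc = 0x6D
  '7' = 0x37 → acc = 0x5A
  '5' = 0x35 → acc = 0x6F
  ',' = 0x2C → acc = 0x43
  '1' = 0x31 → acc = 0x72
  '4' = 0x34 → acc = 0x46
  '0' = 0x30 → acc = 0x76
  '2' = 0x32 → acc = 0x44
  ',' = 0x2C → acc = 0x68
  '2' = 0x32 → acc = 0x5A
  '1' = 0x31 → acc = 0x6B
  '0' = 0x30 → acc = 0x5B
  '1' = 0x31 → acc = 0x6A
Checksum = 0x6A.

6A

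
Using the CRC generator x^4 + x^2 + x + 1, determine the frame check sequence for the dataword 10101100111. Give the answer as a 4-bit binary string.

Append 4 zeros: 101011001110000. Divide by 10111 (XOR where the leading bit is 1):
  pos 0: 10101 XOR 10111 = 00010
  pos 3: 10100 XOR 10111 = 00011
  pos 6: 11111 XOR 10111 = 01000
  pos 7: 10000 XOR 10111 = 00111
  pos 9: 11100 XOR 10111 = 01011
  pos 10: 10110 XOR 10111 = 00001
Remainder (last 4 bits) = 0001. This is the CRC / FCS.

0001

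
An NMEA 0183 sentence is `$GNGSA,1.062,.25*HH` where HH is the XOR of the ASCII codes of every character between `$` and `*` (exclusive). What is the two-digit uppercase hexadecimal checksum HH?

XOR the ASCII codes of the payload characters:
  'G' = 0x47 → acc = 0x47
  'N' = 0x4E → acc = 0x09
  'G' = 0x47 → acc = 0x4E
  'S' = 0x53 → acc = 0x1D
  'A' = 0x41 → acc = 0x5C
  ',' = 0x2C → acc = 0x70
  '1' = 0x31 → acc = 0x41
  '.' = 0x2E → acc = 0x6F
  '0' = 0x30 → acc = 0x5F
  '6' = 0x36 → acc = 0x69
  '2' = 0x32 → acc = 0x5B
  ',' = 0x2C → acc = 0x77
  '.' = 0x2E → acc = 0x59
  '2' = 0x32 → acc = 0x6B
  '5' = 0x35 → acc = 0x5E
Checksum = 0x5E.

5E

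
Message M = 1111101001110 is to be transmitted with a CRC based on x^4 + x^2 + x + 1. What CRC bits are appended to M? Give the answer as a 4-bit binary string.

Append 4 zeros: 11111010011100000. Divide by 10111 (XOR where the leading bit is 1):
  pos 0: 11111 XOR 10111 = 01000
  pos 1: 10000 XOR 10111 = 00111
  pos 3: 11110 XOR 10111 = 01001
  pos 4: 10010 XOR 10111 = 00101
  pos 6: 10111 XOR 10111 = 00000
  pos 11: 10000 XOR 10111 = 00111
Remainder (last 4 bits) = 1110. This is the CRC / FCS.

1110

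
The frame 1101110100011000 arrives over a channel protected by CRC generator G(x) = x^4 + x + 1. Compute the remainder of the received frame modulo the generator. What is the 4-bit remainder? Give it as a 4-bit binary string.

Modulo-2 division of 1101110100011000 by 10011:
  pos 0: 11011 XOR 10011 = 01000
  pos 1: 10001 XOR 10011 = 00010
  pos 4: 10010 XOR 10011 = 00001
  pos 8: 10011 XOR 10011 = 00000
Remainder = 0000 (zero — the frame passes the CRC check).

0000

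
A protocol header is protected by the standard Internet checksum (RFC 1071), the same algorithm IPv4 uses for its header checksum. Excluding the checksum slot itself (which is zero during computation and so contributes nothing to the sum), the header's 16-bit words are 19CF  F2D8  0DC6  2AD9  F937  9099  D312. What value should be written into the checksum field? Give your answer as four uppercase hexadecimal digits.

One's-complement addition (fold any carry out of bit 15 back into bit 0):
  0x19CF + 0xF2D8 = 0x10CA7 → wrap carry → 0x0CA8
  0x0CA8 + 0x0DC6 = 0x01A6E
  0x1A6E + 0x2AD9 = 0x04547
  0x4547 + 0xF937 = 0x13E7E → wrap carry → 0x3E7F
  0x3E7F + 0x9099 = 0x0CF18
  0xCF18 + 0xD312 = 0x1A22A → wrap carry → 0xA22B
One's-complement sum = 0xA22B.
Checksum = ~0xA22B & 0xFFFF = 0x5DD4.

5DD4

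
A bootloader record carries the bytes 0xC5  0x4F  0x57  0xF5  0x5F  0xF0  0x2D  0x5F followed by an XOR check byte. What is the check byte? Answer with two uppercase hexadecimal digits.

XOR the bytes together:
  start with 0xC5
  0xC5 ⊕ 0x4F = 0x8A
  0x8A ⊕ 0x57 = 0xDD
  0xDD ⊕ 0xF5 = 0x28
  0x28 ⊕ 0x5F = 0x77
  0x77 ⊕ 0xF0 = 0x87
  0x87 ⊕ 0x2D = 0xAA
  0xAA ⊕ 0x5F = 0xF5

F5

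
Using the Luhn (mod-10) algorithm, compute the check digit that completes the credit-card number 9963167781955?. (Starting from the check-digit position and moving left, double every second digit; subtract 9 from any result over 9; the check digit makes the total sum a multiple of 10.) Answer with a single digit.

Partial digits right→left: 5 5 9 1 8 7 7 6 1 3 6 9 9
Double every second digit counting from the check-digit position (so the 1st, 3rd, 5th, ... of the partial from the right).
  doubled (with −9 where >9): 1 9 7 5 2 3 9 → sum 36
  kept as-is: 5 1 7 6 3 9 → sum 31
Total = 36 + 31 = 67.
Check digit = (10 − (67 mod 10)) mod 10 = 3.

3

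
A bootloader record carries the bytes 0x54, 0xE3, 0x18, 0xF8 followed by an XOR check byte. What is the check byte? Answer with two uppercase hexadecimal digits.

XOR the bytes together:
  start with 0x54
  0x54 ⊕ 0xE3 = 0xB7
  0xB7 ⊕ 0x18 = 0xAF
  0xAF ⊕ 0xF8 = 0x57

57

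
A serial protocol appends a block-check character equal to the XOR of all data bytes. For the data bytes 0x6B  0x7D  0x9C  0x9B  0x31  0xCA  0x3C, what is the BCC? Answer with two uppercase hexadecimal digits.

XOR the bytes together:
  start with 0x6B
  0x6B ⊕ 0x7D = 0x16
  0x16 ⊕ 0x9C = 0x8A
  0x8A ⊕ 0x9B = 0x11
  0x11 ⊕ 0x31 = 0x20
  0x20 ⊕ 0xCA = 0xEA
  0xEA ⊕ 0x3C = 0xD6

D6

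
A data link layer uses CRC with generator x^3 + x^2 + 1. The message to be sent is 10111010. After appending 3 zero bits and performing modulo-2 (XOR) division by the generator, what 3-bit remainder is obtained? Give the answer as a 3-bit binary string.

Append 3 zeros: 10111010000. Divide by 1101 (XOR where the leading bit is 1):
  pos 0: 1011 XOR 1101 = 0110
  pos 1: 1101 XOR 1101 = 0000
  pos 6: 1000 XOR 1101 = 0101
  pos 7: 1010 XOR 1101 = 0111
Remainder (last 3 bits) = 111. This is the CRC / FCS.

111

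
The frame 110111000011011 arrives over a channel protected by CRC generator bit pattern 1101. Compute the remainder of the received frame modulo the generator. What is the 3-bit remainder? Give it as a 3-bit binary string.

Modulo-2 division of 110111000011011 by 1101:
  pos 0: 1101 XOR 1101 = 0000
  pos 4: 1100 XOR 1101 = 0001
  pos 7: 1001 XOR 1101 = 0100
  pos 8: 1001 XOR 1101 = 0100
  pos 9: 1000 XOR 1101 = 0101
  pos 10: 1011 XOR 1101 = 0110
  pos 11: 1101 XOR 1101 = 0000
Remainder = 000 (zero — the frame passes the CRC check).

000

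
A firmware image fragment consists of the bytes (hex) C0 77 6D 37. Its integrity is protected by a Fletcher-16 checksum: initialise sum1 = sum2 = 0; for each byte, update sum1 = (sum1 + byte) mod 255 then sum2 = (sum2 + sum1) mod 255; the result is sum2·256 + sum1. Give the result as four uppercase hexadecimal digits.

Running sums (mod 255):
  after byte 0 (C0): sum1=192, sum2=192
  after byte 1 (77): sum1=56, sum2=248
  after byte 2 (6D): sum1=165, sum2=158
  after byte 3 (37): sum1=220, sum2=123
Checksum = sum2·256 + sum1 = 123·256 + 220 = 31708 = 0x7BDC.

7BDC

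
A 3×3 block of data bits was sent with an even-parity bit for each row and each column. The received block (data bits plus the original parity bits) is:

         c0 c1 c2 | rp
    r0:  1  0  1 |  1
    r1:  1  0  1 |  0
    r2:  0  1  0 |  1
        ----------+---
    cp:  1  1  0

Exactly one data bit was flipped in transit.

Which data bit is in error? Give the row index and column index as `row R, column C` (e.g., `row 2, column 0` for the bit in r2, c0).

Recompute each row's even parity and compare to rp:
  r0: data parity 0, sent rp 1 → mismatch
  r1: data parity 0, sent rp 0 → ok
  r2: data parity 1, sent rp 1 → ok
Recompute each column's even parity and compare to cp:
  c0: data parity 0, sent cp 1 → mismatch
  c1: data parity 1, sent cp 1 → ok
  c2: data parity 0, sent cp 0 → ok
Exactly one row (r0) and one column (c0) fail → the flipped bit is at their intersection.

row 0, column 0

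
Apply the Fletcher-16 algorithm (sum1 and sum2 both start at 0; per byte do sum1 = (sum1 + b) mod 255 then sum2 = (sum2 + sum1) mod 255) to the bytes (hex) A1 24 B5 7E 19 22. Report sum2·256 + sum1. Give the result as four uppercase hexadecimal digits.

2535

Running sums (mod 255):
  after byte 0 (A1): sum1=161, sum2=161
  after byte 1 (24): sum1=197, sum2=103
  after byte 2 (B5): sum1=123, sum2=226
  after byte 3 (7E): sum1=249, sum2=220
  after byte 4 (19): sum1=19, sum2=239
  after byte 5 (22): sum1=53, sum2=37
Checksum = sum2·256 + sum1 = 37·256 + 53 = 9525 = 0x2535.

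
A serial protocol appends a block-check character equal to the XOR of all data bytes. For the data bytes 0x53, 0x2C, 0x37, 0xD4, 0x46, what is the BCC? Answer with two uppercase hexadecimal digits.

XOR the bytes together:
  start with 0x53
  0x53 ⊕ 0x2C = 0x7F
  0x7F ⊕ 0x37 = 0x48
  0x48 ⊕ 0xD4 = 0x9C
  0x9C ⊕ 0x46 = 0xDA

DA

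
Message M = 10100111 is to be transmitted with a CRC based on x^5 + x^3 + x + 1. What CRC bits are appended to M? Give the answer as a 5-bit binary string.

10011

Append 5 zeros: 1010011100000. Divide by 101011 (XOR where the leading bit is 1):
  pos 0: 101001 XOR 101011 = 000010
  pos 4: 101100 XOR 101011 = 000111
  pos 7: 111000 XOR 101011 = 010011
Remainder (last 5 bits) = 10011. This is the CRC / FCS.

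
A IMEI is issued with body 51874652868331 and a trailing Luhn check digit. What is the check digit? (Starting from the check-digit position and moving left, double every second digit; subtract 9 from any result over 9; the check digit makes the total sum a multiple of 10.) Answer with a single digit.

4

Partial digits right→left: 1 3 3 8 6 8 2 5 6 4 7 8 1 5
Double every second digit counting from the check-digit position (so the 1st, 3rd, 5th, ... of the partial from the right).
  doubled (with −9 where >9): 2 6 3 4 3 5 2 → sum 25
  kept as-is: 3 8 8 5 4 8 5 → sum 41
Total = 25 + 41 = 66.
Check digit = (10 − (66 mod 10)) mod 10 = 4.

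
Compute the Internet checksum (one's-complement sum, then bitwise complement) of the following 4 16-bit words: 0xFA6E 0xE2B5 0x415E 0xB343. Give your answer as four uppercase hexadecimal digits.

2E39

One's-complement addition (fold any carry out of bit 15 back into bit 0):
  0xFA6E + 0xE2B5 = 0x1DD23 → wrap carry → 0xDD24
  0xDD24 + 0x415E = 0x11E82 → wrap carry → 0x1E83
  0x1E83 + 0xB343 = 0x0D1C6
One's-complement sum = 0xD1C6.
Checksum = ~0xD1C6 & 0xFFFF = 0x2E39.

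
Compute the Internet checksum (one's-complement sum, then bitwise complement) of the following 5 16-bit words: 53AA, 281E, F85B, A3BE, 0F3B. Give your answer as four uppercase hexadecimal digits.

D8E1

One's-complement addition (fold any carry out of bit 15 back into bit 0):
  0x53AA + 0x281E = 0x07BC8
  0x7BC8 + 0xF85B = 0x17423 → wrap carry → 0x7424
  0x7424 + 0xA3BE = 0x117E2 → wrap carry → 0x17E3
  0x17E3 + 0x0F3B = 0x0271E
One's-complement sum = 0x271E.
Checksum = ~0x271E & 0xFFFF = 0xD8E1.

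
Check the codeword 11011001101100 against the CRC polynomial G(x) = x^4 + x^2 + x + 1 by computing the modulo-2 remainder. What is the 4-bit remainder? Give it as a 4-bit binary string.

0000

Modulo-2 division of 11011001101100 by 10111:
  pos 0: 11011 XOR 10111 = 01100
  pos 1: 11000 XOR 10111 = 01111
  pos 2: 11110 XOR 10111 = 01001
  pos 3: 10011 XOR 10111 = 00100
  pos 5: 10010 XOR 10111 = 00101
  pos 7: 10111 XOR 10111 = 00000
Remainder = 0000 (zero — the frame passes the CRC check).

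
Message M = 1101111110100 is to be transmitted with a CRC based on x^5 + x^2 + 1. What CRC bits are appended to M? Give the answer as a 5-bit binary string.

11111

Append 5 zeros: 110111111010000000. Divide by 100101 (XOR where the leading bit is 1):
  pos 0: 110111 XOR 100101 = 010010
  pos 1: 100101 XOR 100101 = 000000
  pos 7: 110100 XOR 100101 = 010001
  pos 8: 100010 XOR 100101 = 000111
  pos 11: 111000 XOR 100101 = 011101
  pos 12: 111010 XOR 100101 = 011111
Remainder (last 5 bits) = 11111. This is the CRC / FCS.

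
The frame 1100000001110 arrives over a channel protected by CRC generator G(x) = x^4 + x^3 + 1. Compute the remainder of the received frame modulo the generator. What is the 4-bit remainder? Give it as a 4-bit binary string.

0000

Modulo-2 division of 1100000001110 by 11001:
  pos 0: 11000 XOR 11001 = 00001
  pos 4: 10000 XOR 11001 = 01001
  pos 5: 10011 XOR 11001 = 01010
  pos 6: 10101 XOR 11001 = 01100
  pos 7: 11001 XOR 11001 = 00000
Remainder = 0000 (zero — the frame passes the CRC check).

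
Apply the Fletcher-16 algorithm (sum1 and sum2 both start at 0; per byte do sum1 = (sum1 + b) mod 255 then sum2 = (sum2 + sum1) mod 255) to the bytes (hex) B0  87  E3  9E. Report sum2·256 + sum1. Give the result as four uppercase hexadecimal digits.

BFBA

Running sums (mod 255):
  after byte 0 (B0): sum1=176, sum2=176
  after byte 1 (87): sum1=56, sum2=232
  after byte 2 (E3): sum1=28, sum2=5
  after byte 3 (9E): sum1=186, sum2=191
Checksum = sum2·256 + sum1 = 191·256 + 186 = 49082 = 0xBFBA.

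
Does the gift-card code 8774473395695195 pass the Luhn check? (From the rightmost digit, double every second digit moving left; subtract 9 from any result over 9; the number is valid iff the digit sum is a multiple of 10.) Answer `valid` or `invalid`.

From the right, keep odd positions and double even positions (subtract 9 from any doubled value over 9):
  doubled (positions 2,4,...): 9 1 3 9 6 8 5 7 → sum 48
  kept (positions 1,3,...): 5 1 9 5 3 7 4 7 → sum 41
Total = 89.
89 mod 10 = 9, so the number is invalid.

invalid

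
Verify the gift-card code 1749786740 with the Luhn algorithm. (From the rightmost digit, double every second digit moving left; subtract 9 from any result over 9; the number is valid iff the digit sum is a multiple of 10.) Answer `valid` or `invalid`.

From the right, keep odd positions and double even positions (subtract 9 from any doubled value over 9):
  doubled (positions 2,4,...): 8 3 5 8 2 → sum 26
  kept (positions 1,3,...): 0 7 8 9 7 → sum 31
Total = 57.
57 mod 10 = 7, so the number is invalid.

invalid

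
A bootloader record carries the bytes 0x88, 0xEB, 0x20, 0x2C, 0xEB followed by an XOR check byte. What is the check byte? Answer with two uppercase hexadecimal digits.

84

XOR the bytes together:
  start with 0x88
  0x88 ⊕ 0xEB = 0x63
  0x63 ⊕ 0x20 = 0x43
  0x43 ⊕ 0x2C = 0x6F
  0x6F ⊕ 0xEB = 0x84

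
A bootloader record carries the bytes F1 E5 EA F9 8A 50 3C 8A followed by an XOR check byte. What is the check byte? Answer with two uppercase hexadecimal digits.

XOR the bytes together:
  start with 0xF1
  0xF1 ⊕ 0xE5 = 0x14
  0x14 ⊕ 0xEA = 0xFE
  0xFE ⊕ 0xF9 = 0x07
  0x07 ⊕ 0x8A = 0x8D
  0x8D ⊕ 0x50 = 0xDD
  0xDD ⊕ 0x3C = 0xE1
  0xE1 ⊕ 0x8A = 0x6B

6B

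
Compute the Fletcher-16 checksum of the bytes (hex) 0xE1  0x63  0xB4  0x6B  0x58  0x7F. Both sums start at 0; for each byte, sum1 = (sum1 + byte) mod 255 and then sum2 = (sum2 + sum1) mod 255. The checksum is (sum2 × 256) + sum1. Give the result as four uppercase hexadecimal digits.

Running sums (mod 255):
  after byte 0 (0xE1): sum1=225, sum2=225
  after byte 1 (0x63): sum1=69, sum2=39
  after byte 2 (0xB4): sum1=249, sum2=33
  after byte 3 (0x6B): sum1=101, sum2=134
  after byte 4 (0x58): sum1=189, sum2=68
  after byte 5 (0x7F): sum1=61, sum2=129
Checksum = sum2·256 + sum1 = 129·256 + 61 = 33085 = 0x813D.

813D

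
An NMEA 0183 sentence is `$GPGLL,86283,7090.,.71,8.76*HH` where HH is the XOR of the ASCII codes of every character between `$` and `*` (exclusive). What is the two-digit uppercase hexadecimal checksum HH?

XOR the ASCII codes of the payload characters:
  'G' = 0x47 → acc = 0x47
  'P' = 0x50 → acc = 0x17
  'G' = 0x47 → acc = 0x50
  'L' = 0x4C → acc = 0x1C
  'L' = 0x4C → acc = 0x50
  ',' = 0x2C → acc = 0x7C
  '8' = 0x38 → acc = 0x44
  '6' = 0x36 → acc = 0x72
  '2' = 0x32 → acc = 0x40
  '8' = 0x38 → acc = 0x78
  '3' = 0x33 → acc = 0x4B
  ',' = 0x2C → acc = 0x67
  '7' = 0x37 → acc = 0x50
  '0' = 0x30 → acc = 0x60
  '9' = 0x39 → acc = 0x59
  '0' = 0x30 → acc = 0x69
  '.' = 0x2E → acc = 0x47
  ',' = 0x2C → acc = 0x6B
  '.' = 0x2E → acc = 0x45
  '7' = 0x37 → acc = 0x72
  '1' = 0x31 → acc = 0x43
  ',' = 0x2C → acc = 0x6F
  '8' = 0x38 → acc = 0x57
  '.' = 0x2E → acc = 0x79
  '7' = 0x37 → acc = 0x4E
  '6' = 0x36 → acc = 0x78
Checksum = 0x78.

78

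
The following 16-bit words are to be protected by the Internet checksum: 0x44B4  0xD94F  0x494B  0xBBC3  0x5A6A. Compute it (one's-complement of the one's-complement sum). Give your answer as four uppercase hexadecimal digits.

8282

One's-complement addition (fold any carry out of bit 15 back into bit 0):
  0x44B4 + 0xD94F = 0x11E03 → wrap carry → 0x1E04
  0x1E04 + 0x494B = 0x0674F
  0x674F + 0xBBC3 = 0x12312 → wrap carry → 0x2313
  0x2313 + 0x5A6A = 0x07D7D
One's-complement sum = 0x7D7D.
Checksum = ~0x7D7D & 0xFFFF = 0x8282.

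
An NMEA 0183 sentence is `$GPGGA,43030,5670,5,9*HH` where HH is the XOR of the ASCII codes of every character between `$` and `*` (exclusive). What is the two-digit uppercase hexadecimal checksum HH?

6A

XOR the ASCII codes of the payload characters:
  'G' = 0x47 → acc = 0x47
  'P' = 0x50 → acc = 0x17
  'G' = 0x47 → acc = 0x50
  'G' = 0x47 → acc = 0x17
  'A' = 0x41 → acc = 0x56
  ',' = 0x2C → acc = 0x7A
  '4' = 0x34 → acc = 0x4E
  '3' = 0x33 → acc = 0x7D
  '0' = 0x30 → acc = 0x4D
  '3' = 0x33 → acc = 0x7E
  '0' = 0x30 → acc = 0x4E
  ',' = 0x2C → acc = 0x62
  '5' = 0x35 → acc = 0x57
  '6' = 0x36 → acc = 0x61
  '7' = 0x37 → acc = 0x56
  '0' = 0x30 → acc = 0x66
  ',' = 0x2C → acc = 0x4A
  '5' = 0x35 → acc = 0x7F
  ',' = 0x2C → acc = 0x53
  '9' = 0x39 → acc = 0x6A
Checksum = 0x6A.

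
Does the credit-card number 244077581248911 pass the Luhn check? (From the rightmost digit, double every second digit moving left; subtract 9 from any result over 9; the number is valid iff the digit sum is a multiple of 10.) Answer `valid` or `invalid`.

invalid

From the right, keep odd positions and double even positions (subtract 9 from any doubled value over 9):
  doubled (positions 2,4,...): 2 7 4 7 5 0 8 → sum 33
  kept (positions 1,3,...): 1 9 4 1 5 7 4 2 → sum 33
Total = 66.
66 mod 10 = 6, so the number is invalid.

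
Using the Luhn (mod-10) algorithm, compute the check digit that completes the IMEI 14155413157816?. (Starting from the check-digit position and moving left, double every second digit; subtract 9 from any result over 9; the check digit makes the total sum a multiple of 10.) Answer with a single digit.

9

Partial digits right→left: 6 1 8 7 5 1 3 1 4 5 5 1 4 1
Double every second digit counting from the check-digit position (so the 1st, 3rd, 5th, ... of the partial from the right).
  doubled (with −9 where >9): 3 7 1 6 8 1 8 → sum 34
  kept as-is: 1 7 1 1 5 1 1 → sum 17
Total = 34 + 17 = 51.
Check digit = (10 − (51 mod 10)) mod 10 = 9.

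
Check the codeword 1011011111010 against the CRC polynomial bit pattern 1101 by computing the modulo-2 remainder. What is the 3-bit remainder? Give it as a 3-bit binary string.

110

Modulo-2 division of 1011011111010 by 1101:
  pos 0: 1011 XOR 1101 = 0110
  pos 1: 1100 XOR 1101 = 0001
  pos 4: 1111 XOR 1101 = 0010
  pos 6: 1011 XOR 1101 = 0110
  pos 7: 1100 XOR 1101 = 0001
Remainder = 110 (nonzero — an error is detected).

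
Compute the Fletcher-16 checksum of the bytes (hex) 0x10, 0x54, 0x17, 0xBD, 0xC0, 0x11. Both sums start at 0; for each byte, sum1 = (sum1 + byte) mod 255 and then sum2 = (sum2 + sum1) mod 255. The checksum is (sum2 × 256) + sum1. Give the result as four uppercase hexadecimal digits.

Running sums (mod 255):
  after byte 0 (0x10): sum1=16, sum2=16
  after byte 1 (0x54): sum1=100, sum2=116
  after byte 2 (0x17): sum1=123, sum2=239
  after byte 3 (0xBD): sum1=57, sum2=41
  after byte 4 (0xC0): sum1=249, sum2=35
  after byte 5 (0x11): sum1=11, sum2=46
Checksum = sum2·256 + sum1 = 46·256 + 11 = 11787 = 0x2E0B.

2E0B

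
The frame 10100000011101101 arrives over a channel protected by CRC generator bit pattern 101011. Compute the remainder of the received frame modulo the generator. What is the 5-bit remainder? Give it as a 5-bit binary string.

00000

Modulo-2 division of 10100000011101101 by 101011:
  pos 0: 101000 XOR 101011 = 000011
  pos 4: 110001 XOR 101011 = 011010
  pos 5: 110101 XOR 101011 = 011110
  pos 6: 111101 XOR 101011 = 010110
  pos 7: 101100 XOR 101011 = 000111
  pos 10: 111110 XOR 101011 = 010101
  pos 11: 101011 XOR 101011 = 000000
Remainder = 00000 (zero — the frame passes the CRC check).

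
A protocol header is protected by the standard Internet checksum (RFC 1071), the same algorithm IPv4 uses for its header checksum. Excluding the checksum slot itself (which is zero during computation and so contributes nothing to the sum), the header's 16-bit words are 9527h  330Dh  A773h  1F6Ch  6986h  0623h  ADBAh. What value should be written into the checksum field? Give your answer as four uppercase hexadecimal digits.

5387

One's-complement addition (fold any carry out of bit 15 back into bit 0):
  0x9527 + 0x330D = 0x0C834
  0xC834 + 0xA773 = 0x16FA7 → wrap carry → 0x6FA8
  0x6FA8 + 0x1F6C = 0x08F14
  0x8F14 + 0x6986 = 0x0F89A
  0xF89A + 0x0623 = 0x0FEBD
  0xFEBD + 0xADBA = 0x1AC77 → wrap carry → 0xAC78
One's-complement sum = 0xAC78.
Checksum = ~0xAC78 & 0xFFFF = 0x5387.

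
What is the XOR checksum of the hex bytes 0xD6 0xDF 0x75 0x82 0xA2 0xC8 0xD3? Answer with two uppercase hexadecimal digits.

XOR the bytes together:
  start with 0xD6
  0xD6 ⊕ 0xDF = 0x09
  0x09 ⊕ 0x75 = 0x7C
  0x7C ⊕ 0x82 = 0xFE
  0xFE ⊕ 0xA2 = 0x5C
  0x5C ⊕ 0xC8 = 0x94
  0x94 ⊕ 0xD3 = 0x47

47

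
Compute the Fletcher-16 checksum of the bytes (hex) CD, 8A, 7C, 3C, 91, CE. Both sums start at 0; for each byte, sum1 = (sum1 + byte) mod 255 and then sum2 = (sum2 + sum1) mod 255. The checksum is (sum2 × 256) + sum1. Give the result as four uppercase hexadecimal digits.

Running sums (mod 255):
  after byte 0 (CD): sum1=205, sum2=205
  after byte 1 (8A): sum1=88, sum2=38
  after byte 2 (7C): sum1=212, sum2=250
  after byte 3 (3C): sum1=17, sum2=12
  after byte 4 (91): sum1=162, sum2=174
  after byte 5 (CE): sum1=113, sum2=32
Checksum = sum2·256 + sum1 = 32·256 + 113 = 8305 = 0x2071.

2071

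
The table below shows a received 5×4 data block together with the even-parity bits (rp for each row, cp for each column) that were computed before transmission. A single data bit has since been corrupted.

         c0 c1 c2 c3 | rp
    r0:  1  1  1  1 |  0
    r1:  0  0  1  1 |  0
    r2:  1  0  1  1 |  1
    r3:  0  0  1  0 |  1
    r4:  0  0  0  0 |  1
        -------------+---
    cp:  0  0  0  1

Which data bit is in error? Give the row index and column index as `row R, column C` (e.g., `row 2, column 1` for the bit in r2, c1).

row 4, column 1

Recompute each row's even parity and compare to rp:
  r0: data parity 0, sent rp 0 → ok
  r1: data parity 0, sent rp 0 → ok
  r2: data parity 1, sent rp 1 → ok
  r3: data parity 1, sent rp 1 → ok
  r4: data parity 0, sent rp 1 → mismatch
Recompute each column's even parity and compare to cp:
  c0: data parity 0, sent cp 0 → ok
  c1: data parity 1, sent cp 0 → mismatch
  c2: data parity 0, sent cp 0 → ok
  c3: data parity 1, sent cp 1 → ok
Exactly one row (r4) and one column (c1) fail → the flipped bit is at their intersection.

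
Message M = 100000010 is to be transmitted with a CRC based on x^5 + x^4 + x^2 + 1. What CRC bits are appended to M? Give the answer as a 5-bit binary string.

Append 5 zeros: 10000001000000. Divide by 110101 (XOR where the leading bit is 1):
  pos 0: 100000 XOR 110101 = 010101
  pos 1: 101010 XOR 110101 = 011111
  pos 2: 111111 XOR 110101 = 001010
  pos 4: 101000 XOR 110101 = 011101
  pos 5: 111010 XOR 110101 = 001111
  pos 7: 111100 XOR 110101 = 001001
Remainder (last 5 bits) = 10010. This is the CRC / FCS.

10010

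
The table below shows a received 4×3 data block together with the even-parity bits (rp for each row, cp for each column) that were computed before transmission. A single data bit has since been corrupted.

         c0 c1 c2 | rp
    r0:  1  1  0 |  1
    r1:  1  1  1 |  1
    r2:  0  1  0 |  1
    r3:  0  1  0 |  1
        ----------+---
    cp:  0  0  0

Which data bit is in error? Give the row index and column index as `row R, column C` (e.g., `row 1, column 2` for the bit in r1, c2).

row 0, column 2

Recompute each row's even parity and compare to rp:
  r0: data parity 0, sent rp 1 → mismatch
  r1: data parity 1, sent rp 1 → ok
  r2: data parity 1, sent rp 1 → ok
  r3: data parity 1, sent rp 1 → ok
Recompute each column's even parity and compare to cp:
  c0: data parity 0, sent cp 0 → ok
  c1: data parity 0, sent cp 0 → ok
  c2: data parity 1, sent cp 0 → mismatch
Exactly one row (r0) and one column (c2) fail → the flipped bit is at their intersection.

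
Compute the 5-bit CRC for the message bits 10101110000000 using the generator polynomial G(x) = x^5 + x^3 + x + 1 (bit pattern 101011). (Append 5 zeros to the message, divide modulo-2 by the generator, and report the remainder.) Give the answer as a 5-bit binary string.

11010

Append 5 zeros: 1010111000000000000. Divide by 101011 (XOR where the leading bit is 1):
  pos 0: 101011 XOR 101011 = 000000
  pos 6: 100000 XOR 101011 = 001011
  pos 8: 101100 XOR 101011 = 000111
  pos 11: 111000 XOR 101011 = 010011
  pos 12: 100110 XOR 101011 = 001101
Remainder (last 5 bits) = 11010. This is the CRC / FCS.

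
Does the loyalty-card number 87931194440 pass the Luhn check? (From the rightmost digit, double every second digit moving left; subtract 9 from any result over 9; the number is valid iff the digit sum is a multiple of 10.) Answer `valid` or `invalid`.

valid

From the right, keep odd positions and double even positions (subtract 9 from any doubled value over 9):
  doubled (positions 2,4,...): 8 8 2 6 5 → sum 29
  kept (positions 1,3,...): 0 4 9 1 9 8 → sum 31
Total = 60.
60 mod 10 = 0, so the number is valid.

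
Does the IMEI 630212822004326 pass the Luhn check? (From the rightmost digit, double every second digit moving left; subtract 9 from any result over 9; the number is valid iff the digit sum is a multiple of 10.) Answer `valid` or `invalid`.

From the right, keep odd positions and double even positions (subtract 9 from any doubled value over 9):
  doubled (positions 2,4,...): 4 8 0 4 4 4 6 → sum 30
  kept (positions 1,3,...): 6 3 0 2 8 1 0 6 → sum 26
Total = 56.
56 mod 10 = 6, so the number is invalid.

invalid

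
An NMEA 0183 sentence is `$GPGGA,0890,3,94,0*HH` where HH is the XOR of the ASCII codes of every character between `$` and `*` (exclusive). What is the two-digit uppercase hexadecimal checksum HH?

59

XOR the ASCII codes of the payload characters:
  'G' = 0x47 → acc = 0x47
  'P' = 0x50 → acc = 0x17
  'G' = 0x47 → acc = 0x50
  'G' = 0x47 → acc = 0x17
  'A' = 0x41 → acc = 0x56
  ',' = 0x2C → acc = 0x7A
  '0' = 0x30 → acc = 0x4A
  '8' = 0x38 → acc = 0x72
  '9' = 0x39 → acc = 0x4B
  '0' = 0x30 → acc = 0x7B
  ',' = 0x2C → acc = 0x57
  '3' = 0x33 → acc = 0x64
  ',' = 0x2C → acc = 0x48
  '9' = 0x39 → acc = 0x71
  '4' = 0x34 → acc = 0x45
  ',' = 0x2C → acc = 0x69
  '0' = 0x30 → acc = 0x59
Checksum = 0x59.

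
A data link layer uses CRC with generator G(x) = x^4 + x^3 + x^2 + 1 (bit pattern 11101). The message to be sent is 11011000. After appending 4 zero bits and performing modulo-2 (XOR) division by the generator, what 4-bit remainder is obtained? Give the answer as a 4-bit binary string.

0110

Append 4 zeros: 110110000000. Divide by 11101 (XOR where the leading bit is 1):
  pos 0: 11011 XOR 11101 = 00110
  pos 2: 11000 XOR 11101 = 00101
  pos 4: 10100 XOR 11101 = 01001
  pos 5: 10010 XOR 11101 = 01111
  pos 6: 11110 XOR 11101 = 00011
Remainder (last 4 bits) = 0110. This is the CRC / FCS.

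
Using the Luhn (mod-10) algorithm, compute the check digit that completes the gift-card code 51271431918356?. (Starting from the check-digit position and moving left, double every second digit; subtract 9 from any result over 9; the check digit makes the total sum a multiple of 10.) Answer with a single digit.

9

Partial digits right→left: 6 5 3 8 1 9 1 3 4 1 7 2 1 5
Double every second digit counting from the check-digit position (so the 1st, 3rd, 5th, ... of the partial from the right).
  doubled (with −9 where >9): 3 6 2 2 8 5 2 → sum 28
  kept as-is: 5 8 9 3 1 2 5 → sum 33
Total = 28 + 33 = 61.
Check digit = (10 − (61 mod 10)) mod 10 = 9.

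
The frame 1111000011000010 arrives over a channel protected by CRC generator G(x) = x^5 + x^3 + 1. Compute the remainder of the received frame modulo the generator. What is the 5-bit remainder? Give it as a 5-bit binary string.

10011

Modulo-2 division of 1111000011000010 by 101001:
  pos 0: 111100 XOR 101001 = 010101
  pos 1: 101010 XOR 101001 = 000011
  pos 5: 110110 XOR 101001 = 011111
  pos 6: 111110 XOR 101001 = 010111
  pos 7: 101110 XOR 101001 = 000111
  pos 10: 111010 XOR 101001 = 010011
Remainder = 10011 (nonzero — an error is detected).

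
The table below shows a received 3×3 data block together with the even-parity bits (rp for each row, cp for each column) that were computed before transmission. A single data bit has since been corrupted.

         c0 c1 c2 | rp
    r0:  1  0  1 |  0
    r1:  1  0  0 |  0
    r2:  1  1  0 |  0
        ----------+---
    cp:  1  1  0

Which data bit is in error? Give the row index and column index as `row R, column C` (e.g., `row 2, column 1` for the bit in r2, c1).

Recompute each row's even parity and compare to rp:
  r0: data parity 0, sent rp 0 → ok
  r1: data parity 1, sent rp 0 → mismatch
  r2: data parity 0, sent rp 0 → ok
Recompute each column's even parity and compare to cp:
  c0: data parity 1, sent cp 1 → ok
  c1: data parity 1, sent cp 1 → ok
  c2: data parity 1, sent cp 0 → mismatch
Exactly one row (r1) and one column (c2) fail → the flipped bit is at their intersection.

row 1, column 2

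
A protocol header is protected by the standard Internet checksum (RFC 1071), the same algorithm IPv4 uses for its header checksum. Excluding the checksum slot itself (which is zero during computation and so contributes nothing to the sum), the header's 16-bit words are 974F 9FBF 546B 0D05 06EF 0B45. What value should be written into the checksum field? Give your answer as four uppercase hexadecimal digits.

554C

One's-complement addition (fold any carry out of bit 15 back into bit 0):
  0x974F + 0x9FBF = 0x1370E → wrap carry → 0x370F
  0x370F + 0x546B = 0x08B7A
  0x8B7A + 0x0D05 = 0x0987F
  0x987F + 0x06EF = 0x09F6E
  0x9F6E + 0x0B45 = 0x0AAB3
One's-complement sum = 0xAAB3.
Checksum = ~0xAAB3 & 0xFFFF = 0x554C.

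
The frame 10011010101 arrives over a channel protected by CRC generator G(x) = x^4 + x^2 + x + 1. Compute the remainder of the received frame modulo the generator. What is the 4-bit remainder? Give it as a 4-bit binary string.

Modulo-2 division of 10011010101 by 10111:
  pos 0: 10011 XOR 10111 = 00100
  pos 2: 10001 XOR 10111 = 00110
  pos 4: 11001 XOR 10111 = 01110
  pos 5: 11100 XOR 10111 = 01011
  pos 6: 10111 XOR 10111 = 00000
Remainder = 0000 (zero — the frame passes the CRC check).

0000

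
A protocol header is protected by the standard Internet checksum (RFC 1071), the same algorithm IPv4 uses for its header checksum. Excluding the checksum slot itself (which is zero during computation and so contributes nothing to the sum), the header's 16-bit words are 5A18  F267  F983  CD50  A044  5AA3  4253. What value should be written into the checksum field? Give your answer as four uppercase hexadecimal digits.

One's-complement addition (fold any carry out of bit 15 back into bit 0):
  0x5A18 + 0xF267 = 0x14C7F → wrap carry → 0x4C80
  0x4C80 + 0xF983 = 0x14603 → wrap carry → 0x4604
  0x4604 + 0xCD50 = 0x11354 → wrap carry → 0x1355
  0x1355 + 0xA044 = 0x0B399
  0xB399 + 0x5AA3 = 0x10E3C → wrap carry → 0x0E3D
  0x0E3D + 0x4253 = 0x05090
One's-complement sum = 0x5090.
Checksum = ~0x5090 & 0xFFFF = 0xAF6F.

AF6F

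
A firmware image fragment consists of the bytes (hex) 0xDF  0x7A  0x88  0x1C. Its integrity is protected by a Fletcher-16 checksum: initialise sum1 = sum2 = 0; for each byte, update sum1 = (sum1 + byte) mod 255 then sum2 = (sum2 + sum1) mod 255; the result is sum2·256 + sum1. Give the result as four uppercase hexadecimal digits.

1CFE

Running sums (mod 255):
  after byte 0 (0xDF): sum1=223, sum2=223
  after byte 1 (0x7A): sum1=90, sum2=58
  after byte 2 (0x88): sum1=226, sum2=29
  after byte 3 (0x1C): sum1=254, sum2=28
Checksum = sum2·256 + sum1 = 28·256 + 254 = 7422 = 0x1CFE.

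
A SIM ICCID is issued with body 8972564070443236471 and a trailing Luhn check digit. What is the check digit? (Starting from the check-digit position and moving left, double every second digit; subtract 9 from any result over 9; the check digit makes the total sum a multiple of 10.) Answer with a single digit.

Partial digits right→left: 1 7 4 6 3 2 3 4 4 0 7 0 4 6 5 2 7 9 8
Double every second digit counting from the check-digit position (so the 1st, 3rd, 5th, ... of the partial from the right).
  doubled (with −9 where >9): 2 8 6 6 8 5 8 1 5 7 → sum 56
  kept as-is: 7 6 2 4 0 0 6 2 9 → sum 36
Total = 56 + 36 = 92.
Check digit = (10 − (92 mod 10)) mod 10 = 8.

8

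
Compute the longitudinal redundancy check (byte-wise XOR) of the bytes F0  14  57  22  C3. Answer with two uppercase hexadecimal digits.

52

XOR the bytes together:
  start with 0xF0
  0xF0 ⊕ 0x14 = 0xE4
  0xE4 ⊕ 0x57 = 0xB3
  0xB3 ⊕ 0x22 = 0x91
  0x91 ⊕ 0xC3 = 0x52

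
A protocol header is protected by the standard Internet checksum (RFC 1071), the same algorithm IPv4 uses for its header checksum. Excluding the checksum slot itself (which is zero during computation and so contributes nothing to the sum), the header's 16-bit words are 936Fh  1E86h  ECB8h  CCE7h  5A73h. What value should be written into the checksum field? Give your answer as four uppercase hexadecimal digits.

39F6

One's-complement addition (fold any carry out of bit 15 back into bit 0):
  0x936F + 0x1E86 = 0x0B1F5
  0xB1F5 + 0xECB8 = 0x19EAD → wrap carry → 0x9EAE
  0x9EAE + 0xCCE7 = 0x16B95 → wrap carry → 0x6B96
  0x6B96 + 0x5A73 = 0x0C609
One's-complement sum = 0xC609.
Checksum = ~0xC609 & 0xFFFF = 0x39F6.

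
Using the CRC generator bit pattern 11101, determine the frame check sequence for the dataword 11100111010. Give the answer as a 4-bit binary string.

1000

Append 4 zeros: 111001110100000. Divide by 11101 (XOR where the leading bit is 1):
  pos 0: 11100 XOR 11101 = 00001
  pos 4: 11110 XOR 11101 = 00011
  pos 7: 11100 XOR 11101 = 00001
Remainder (last 4 bits) = 1000. This is the CRC / FCS.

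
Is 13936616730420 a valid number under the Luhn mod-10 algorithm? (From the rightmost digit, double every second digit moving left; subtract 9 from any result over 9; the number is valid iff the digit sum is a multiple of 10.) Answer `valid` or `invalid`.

valid

From the right, keep odd positions and double even positions (subtract 9 from any doubled value over 9):
  doubled (positions 2,4,...): 4 0 5 2 3 9 2 → sum 25
  kept (positions 1,3,...): 0 4 3 6 6 3 3 → sum 25
Total = 50.
50 mod 10 = 0, so the number is valid.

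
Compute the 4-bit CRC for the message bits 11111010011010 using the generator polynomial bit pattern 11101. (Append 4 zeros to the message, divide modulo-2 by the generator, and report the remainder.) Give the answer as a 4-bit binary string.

1000

Append 4 zeros: 111110100110100000. Divide by 11101 (XOR where the leading bit is 1):
  pos 0: 11111 XOR 11101 = 00010
  pos 3: 10010 XOR 11101 = 01111
  pos 4: 11110 XOR 11101 = 00011
  pos 7: 11110 XOR 11101 = 00011
  pos 10: 11100 XOR 11101 = 00001
Remainder (last 4 bits) = 1000. This is the CRC / FCS.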